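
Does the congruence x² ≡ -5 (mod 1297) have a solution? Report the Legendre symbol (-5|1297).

-1

First reduce: -5 ≡ 1292 (mod 1297).
Pull out 2^2: since 1297 ≡ 1 (mod 8), (2/1297) = +1, so (2/1297)^2 = +1.
Reciprocity: 323 ≡ 3 and 1297 ≡ 1 (mod 4), so (323/1297) = +(1297/323).
Reduce top mod 323: now compute (5/323).
Reciprocity: 5 ≡ 1 and 323 ≡ 3 (mod 4), so (5/323) = +(323/5).
Reduce top mod 5: now compute (3/5).
Reciprocity: 3 ≡ 3 and 5 ≡ 1 (mod 4), so (3/5) = +(5/3).
Reduce top mod 3: now compute (2/3).
Pull out 2: since 3 ≡ 3 (mod 8), (2/3) = -1.
Reached (1/3) = 1. Collecting the sign flips along the way, the symbol is -1.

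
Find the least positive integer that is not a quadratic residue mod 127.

3

(2/127) = +1, so 2 is a residue.
(3/127) = −1, so 3 is the smallest positive non-residue mod 127.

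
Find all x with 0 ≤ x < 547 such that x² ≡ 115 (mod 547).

Since 547 ≡ 3 (mod 4), a square root of 115 is 115^((547+1)/4) = 115^137 mod 547.
Repeated squaring: 115^2≡97, 115^4≡110, 115^8≡66, 115^16≡527, 115^32≡400, 115^64≡276, 115^128≡143 (mod 547).
115^137 = 115^(128+8+1) ≡ 122 (mod 547).
Check: 122² = 14884 ≡ 115 (mod 547). The two roots are 122 and 425.

122, 425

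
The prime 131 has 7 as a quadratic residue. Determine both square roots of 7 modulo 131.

Since 131 ≡ 3 (mod 4), a square root of 7 is 7^((131+1)/4) = 7^33 mod 131.
Repeated squaring: 7^2≡49, 7^4≡43, 7^8≡15, 7^16≡94, 7^32≡59 (mod 131).
7^33 = 7^(32+1) ≡ 20 (mod 131).
Check: 20² = 400 ≡ 7 (mod 131). The two roots are 20 and 111.

20, 111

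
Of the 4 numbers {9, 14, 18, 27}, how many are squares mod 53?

1

(9/53) = +1 → QR.
(14/53) = -1 → non-residue.
(18/53) = -1 → non-residue.
(27/53) = -1 → non-residue.
Total quadratic residues among the 4: 1.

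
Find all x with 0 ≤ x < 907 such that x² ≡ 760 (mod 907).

Since 907 ≡ 3 (mod 4), a square root of 760 is 760^((907+1)/4) = 760^227 mod 907.
Repeated squaring: 760^2≡748, 760^4≡792, 760^8≡527, 760^16≡187, 760^32≡503, 760^64≡863, 760^128≡122 (mod 907).
760^227 = 760^(128+64+32+2+1) ≡ 848 (mod 907).
Check: 848² = 719104 ≡ 760 (mod 907). The two roots are 59 and 848.

59, 848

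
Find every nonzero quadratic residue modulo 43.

1,4,6,9,10,11,13,14,15,16,17,21,23,24,25,31,35,36,38,40,41

Square k = 1,…,21 (k and 43−k give the same square):
1²=1, 2²=4, 3²=9, 4²=16, 5²=25, 6²=36, 7²≡6, 8²≡21, 9²≡38, 10²≡14, 11²≡35, 12²≡15, 13²≡40, 14²≡24, 15²≡10, 16²≡41, 17²≡31, 18²≡23, 19²≡17, 20²≡13, 21²≡11 (mod 43).
So the quadratic residues mod 43 are {1, 4, 6, 9, 10, 11, 13, 14, 15, 16, 17, 21, 23, 24, 25, 31, 35, 36, 38, 40, 41}.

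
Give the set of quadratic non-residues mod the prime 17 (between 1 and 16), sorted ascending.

3 5 6 7 10 11 12 14

Square k = 1,…,8 (k and 17−k give the same square):
1²=1, 2²=4, 3²=9, 4²=16, 5²≡8, 6²≡2, 7²≡15, 8²≡13 (mod 17).
The residues are {1, 2, 4, 8, 9, 13, 15, 16}; the non-residues are the remaining 8 nonzero classes.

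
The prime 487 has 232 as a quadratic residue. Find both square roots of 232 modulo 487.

233, 254

Since 487 ≡ 3 (mod 4), a square root of 232 is 232^((487+1)/4) = 232^122 mod 487.
Repeated squaring: 232^2≡254, 232^4≡232, 232^8≡254, 232^16≡232, 232^32≡254, 232^64≡232 (mod 487).
232^122 = 232^(64+32+16+8+2) ≡ 254 (mod 487).
Check: 254² = 64516 ≡ 232 (mod 487). The two roots are 233 and 254.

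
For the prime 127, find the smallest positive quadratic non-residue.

(2/127) = +1, so 2 is a residue.
(3/127) = −1, so 3 is the smallest positive non-residue mod 127.

3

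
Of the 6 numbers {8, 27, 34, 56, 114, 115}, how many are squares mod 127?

3

(8/127) = +1 → QR.
(27/127) = -1 → non-residue.
(34/127) = +1 → QR.
(56/127) = -1 → non-residue.
(114/127) = -1 → non-residue.
(115/127) = +1 → QR.
Total quadratic residues among the 6: 3.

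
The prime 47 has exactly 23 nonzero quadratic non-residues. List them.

5,10,11,13,15,19,20,22,23,26,29,30,31,33,35,38,39,40,41,43,44,45,46

Square k = 1,…,23 (k and 47−k give the same square):
1²=1, 2²=4, 3²=9, 4²=16, 5²=25, 6²=36, 7²≡2, 8²≡17, 9²≡34, 10²≡6, 11²≡27, 12²≡3, 13²≡28, 14²≡8, 15²≡37, 16²≡21, 17²≡7, 18²≡42, 19²≡32, 20²≡24, 21²≡18, 22²≡14, 23²≡12 (mod 47).
The residues are {1, 2, 3, 4, 6, 7, 8, 9, 12, 14, 16, 17, 18, 21, 24, 25, 27, 28, 32, 34, 36, 37, 42}; the non-residues are the remaining 23 nonzero classes.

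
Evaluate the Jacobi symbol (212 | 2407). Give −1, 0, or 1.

Pull out 2^2: since 2407 ≡ 7 (mod 8), (2/2407) = +1, so (2/2407)^2 = +1.
Reciprocity: 53 ≡ 1 and 2407 ≡ 3 (mod 4), so (53/2407) = +(2407/53).
Reduce top mod 53: now compute (22/53).
Pull out 2: since 53 ≡ 5 (mod 8), (2/53) = -1.
Reciprocity: 11 ≡ 3 and 53 ≡ 1 (mod 4), so (11/53) = +(53/11).
Reduce top mod 11: now compute (9/11).
Reciprocity: 9 ≡ 1 and 11 ≡ 3 (mod 4), so (9/11) = +(11/9).
Reduce top mod 9: now compute (2/9).
Pull out 2: since 9 ≡ 1 (mod 8), (2/9) = +1.
Reached (1/9) = 1. Collecting the sign flips along the way, the symbol is -1.

-1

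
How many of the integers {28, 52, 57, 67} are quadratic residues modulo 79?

(28/79) = -1 → non-residue.
(52/79) = +1 → QR.
(57/79) = -1 → non-residue.
(67/79) = +1 → QR.
Total quadratic residues among the 4: 2.

2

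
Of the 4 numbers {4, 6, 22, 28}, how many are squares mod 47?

(4/47) = +1 → QR.
(6/47) = +1 → QR.
(22/47) = -1 → non-residue.
(28/47) = +1 → QR.
Total quadratic residues among the 4: 3.

3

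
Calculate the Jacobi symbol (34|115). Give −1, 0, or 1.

-1

Pull out 2: since 115 ≡ 3 (mod 8), (2/115) = -1.
Reciprocity: 17 ≡ 1 and 115 ≡ 3 (mod 4), so (17/115) = +(115/17).
Reduce top mod 17: now compute (13/17).
Reciprocity: 13 ≡ 1 and 17 ≡ 1 (mod 4), so (13/17) = +(17/13).
Reduce top mod 13: now compute (4/13).
Pull out 2^2: since 13 ≡ 5 (mod 8), (2/13) = -1, so (2/13)^2 = +1.
Reached (1/13) = 1. Collecting the sign flips along the way, the symbol is -1.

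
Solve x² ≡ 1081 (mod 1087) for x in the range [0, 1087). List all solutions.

Since 1087 ≡ 3 (mod 4), a square root of 1081 is 1081^((1087+1)/4) = 1081^272 mod 1087.
Repeated squaring: 1081^2≡36, 1081^4≡209, 1081^8≡201, 1081^16≡182, 1081^32≡514, 1081^64≡55, 1081^128≡851, 1081^256≡259 (mod 1087).
1081^272 = 1081^(256+16) ≡ 397 (mod 1087).
Check: 397² = 157609 ≡ 1081 (mod 1087). The two roots are 397 and 690.

397, 690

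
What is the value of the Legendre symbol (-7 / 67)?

Euler's criterion: (-7/67) ≡ 60^33 (mod 67).
60^2 ≡ 49 (mod 67)
60^4 ≡ 56 (mod 67)
60^8 ≡ 54 (mod 67)
60^16 ≡ 35 (mod 67)
60^32 ≡ 19 (mod 67)
60^33 = 60^(32+1) ≡ 1 (mod 67).
Result is 1, so (-7/67) = 1.

1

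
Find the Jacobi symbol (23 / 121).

Reciprocity: 23 ≡ 3 and 121 ≡ 1 (mod 4), so (23/121) = +(121/23).
Reduce top mod 23: now compute (6/23).
Pull out 2: since 23 ≡ 7 (mod 8), (2/23) = +1.
Reciprocity: 3 ≡ 3 and 23 ≡ 3 (mod 4), so (3/23) = −(23/3).
Reduce top mod 3: now compute (2/3).
Pull out 2: since 3 ≡ 3 (mod 8), (2/3) = -1.
Reached (1/3) = 1. Collecting the sign flips along the way, the symbol is +1.

1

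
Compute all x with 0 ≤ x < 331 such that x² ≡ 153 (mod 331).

22, 309

Since 331 ≡ 3 (mod 4), a square root of 153 is 153^((331+1)/4) = 153^83 mod 331.
Repeated squaring: 153^2≡239, 153^4≡189, 153^8≡304, 153^16≡67, 153^32≡186, 153^64≡172 (mod 331).
153^83 = 153^(64+16+2+1) ≡ 22 (mod 331).
Check: 22² = 484 ≡ 153 (mod 331). The two roots are 22 and 309.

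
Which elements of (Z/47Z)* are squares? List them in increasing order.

1,2,3,4,6,7,8,9,12,14,16,17,18,21,24,25,27,28,32,34,36,37,42

Square k = 1,…,23 (k and 47−k give the same square):
1²=1, 2²=4, 3²=9, 4²=16, 5²=25, 6²=36, 7²≡2, 8²≡17, 9²≡34, 10²≡6, 11²≡27, 12²≡3, 13²≡28, 14²≡8, 15²≡37, 16²≡21, 17²≡7, 18²≡42, 19²≡32, 20²≡24, 21²≡18, 22²≡14, 23²≡12 (mod 47).
So the quadratic residues mod 47 are {1, 2, 3, 4, 6, 7, 8, 9, 12, 14, 16, 17, 18, 21, 24, 25, 27, 28, 32, 34, 36, 37, 42}.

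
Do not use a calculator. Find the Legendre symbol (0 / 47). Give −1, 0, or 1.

Top reduces to 0: gcd > 1, so the symbol is 0.

0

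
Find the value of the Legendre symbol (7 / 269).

Euler's criterion: (7/269) ≡ 7^134 (mod 269).
7^2 ≡ 49 (mod 269)
7^4 ≡ 249 (mod 269)
7^8 ≡ 131 (mod 269)
7^16 ≡ 214 (mod 269)
7^32 ≡ 66 (mod 269)
7^64 ≡ 52 (mod 269)
7^128 ≡ 14 (mod 269)
7^134 = 7^(128+4+2) ≡ 268 (mod 269).
Result is 268 ≡ −1, so (7/269) = −1.

-1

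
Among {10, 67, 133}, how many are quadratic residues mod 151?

(10/151) = +1 → QR.
(67/151) = -1 → non-residue.
(133/151) = -1 → non-residue.
Total quadratic residues among the 3: 1.

1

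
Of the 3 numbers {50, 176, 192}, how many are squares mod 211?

(50/211) = -1 → non-residue.
(176/211) = +1 → QR.
(192/211) = -1 → non-residue.
Total quadratic residues among the 3: 1.

1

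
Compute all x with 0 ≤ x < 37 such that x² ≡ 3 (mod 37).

15, 22

37 ≡ 1 (mod 4), so we find a root by search.
Trying successive values, 15² = 225 ≡ 3 (mod 37). The other root is 37 − 15 = 22.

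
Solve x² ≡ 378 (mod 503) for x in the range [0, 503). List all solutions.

Since 503 ≡ 3 (mod 4), a square root of 378 is 378^((503+1)/4) = 378^126 mod 503.
Repeated squaring: 378^2≡32, 378^4≡18, 378^8≡324, 378^16≡352, 378^32≡166, 378^64≡394 (mod 503).
378^126 = 378^(64+32+16+8+4+2) ≡ 387 (mod 503).
Check: 387² = 149769 ≡ 378 (mod 503). The two roots are 116 and 387.

116, 387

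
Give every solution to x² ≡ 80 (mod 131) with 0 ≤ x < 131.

39, 92

Since 131 ≡ 3 (mod 4), a square root of 80 is 80^((131+1)/4) = 80^33 mod 131.
Repeated squaring: 80^2≡112, 80^4≡99, 80^8≡107, 80^16≡52, 80^32≡84 (mod 131).
80^33 = 80^(32+1) ≡ 39 (mod 131).
Check: 39² = 1521 ≡ 80 (mod 131). The two roots are 39 and 92.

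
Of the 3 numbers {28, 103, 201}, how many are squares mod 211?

2

(28/211) = -1 → non-residue.
(103/211) = +1 → QR.
(201/211) = +1 → QR.
Total quadratic residues among the 3: 2.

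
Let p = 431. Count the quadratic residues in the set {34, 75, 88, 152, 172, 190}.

(34/431) = -1 → non-residue.
(75/431) = +1 → QR.
(88/431) = +1 → QR.
(152/431) = +1 → QR.
(172/431) = -1 → non-residue.
(190/431) = +1 → QR.
Total quadratic residues among the 6: 4.

4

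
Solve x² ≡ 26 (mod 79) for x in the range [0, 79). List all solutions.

Since 79 ≡ 3 (mod 4), a square root of 26 is 26^((79+1)/4) = 26^20 mod 79.
Repeated squaring: 26^2≡44, 26^4≡40, 26^8≡20, 26^16≡5 (mod 79).
26^20 = 26^(16+4) ≡ 42 (mod 79).
Check: 42² = 1764 ≡ 26 (mod 79). The two roots are 37 and 42.

37, 42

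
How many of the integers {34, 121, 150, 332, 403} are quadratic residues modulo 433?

(34/433) = +1 → QR.
(121/433) = +1 → QR.
(150/433) = +1 → QR.
(332/433) = -1 → non-residue.
(403/433) = -1 → non-residue.
Total quadratic residues among the 5: 3.

3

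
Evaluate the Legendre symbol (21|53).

Reciprocity: 21 ≡ 1 and 53 ≡ 1 (mod 4), so (21/53) = +(53/21).
Reduce top mod 21: now compute (11/21).
Reciprocity: 11 ≡ 3 and 21 ≡ 1 (mod 4), so (11/21) = +(21/11).
Reduce top mod 11: now compute (10/11).
Pull out 2: since 11 ≡ 3 (mod 8), (2/11) = -1.
Reciprocity: 5 ≡ 1 and 11 ≡ 3 (mod 4), so (5/11) = +(11/5).
Reduce top mod 5: now compute (1/5).
Reached (1/5) = 1. Collecting the sign flips along the way, the symbol is -1.

-1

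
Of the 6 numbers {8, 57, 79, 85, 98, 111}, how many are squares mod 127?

(8/127) = +1 → QR.
(57/127) = -1 → non-residue.
(79/127) = +1 → QR.
(85/127) = -1 → non-residue.
(98/127) = +1 → QR.
(111/127) = -1 → non-residue.
Total quadratic residues among the 6: 3.

3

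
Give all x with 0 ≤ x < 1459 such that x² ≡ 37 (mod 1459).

397, 1062

Since 1459 ≡ 3 (mod 4), a square root of 37 is 37^((1459+1)/4) = 37^365 mod 1459.
Repeated squaring: 37^2≡1369, 37^4≡805, 37^8≡229, 37^16≡1376, 37^32≡1053, 37^64≡1428, 37^128≡961, 37^256≡1433 (mod 1459).
37^365 = 37^(256+64+32+8+4+1) ≡ 397 (mod 1459).
Check: 397² = 157609 ≡ 37 (mod 1459). The two roots are 397 and 1062.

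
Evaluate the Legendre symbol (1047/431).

-1

First reduce: 1047 ≡ 185 (mod 431).
Reciprocity: 185 ≡ 1 and 431 ≡ 3 (mod 4), so (185/431) = +(431/185).
Reduce top mod 185: now compute (61/185).
Reciprocity: 61 ≡ 1 and 185 ≡ 1 (mod 4), so (61/185) = +(185/61).
Reduce top mod 61: now compute (2/61).
Pull out 2: since 61 ≡ 5 (mod 8), (2/61) = -1.
Reached (1/61) = 1. Collecting the sign flips along the way, the symbol is -1.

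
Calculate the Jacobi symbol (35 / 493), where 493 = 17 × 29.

Reciprocity: 35 ≡ 3 and 493 ≡ 1 (mod 4), so (35/493) = +(493/35).
Reduce top mod 35: now compute (3/35).
Reciprocity: 3 ≡ 3 and 35 ≡ 3 (mod 4), so (3/35) = −(35/3).
Reduce top mod 3: now compute (2/3).
Pull out 2: since 3 ≡ 3 (mod 8), (2/3) = -1.
Reached (1/3) = 1. Collecting the sign flips along the way, the symbol is +1.

1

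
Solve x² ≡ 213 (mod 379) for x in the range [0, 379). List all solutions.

Since 379 ≡ 3 (mod 4), a square root of 213 is 213^((379+1)/4) = 213^95 mod 379.
Repeated squaring: 213^2≡268, 213^4≡193, 213^8≡107, 213^16≡79, 213^32≡177, 213^64≡251 (mod 379).
213^95 = 213^(64+16+8+4+2+1) ≡ 310 (mod 379).
Check: 310² = 96100 ≡ 213 (mod 379). The two roots are 69 and 310.

69, 310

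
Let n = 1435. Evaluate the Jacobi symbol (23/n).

Reciprocity: 23 ≡ 3 and 1435 ≡ 3 (mod 4), so (23/1435) = −(1435/23).
Reduce top mod 23: now compute (9/23).
Reciprocity: 9 ≡ 1 and 23 ≡ 3 (mod 4), so (9/23) = +(23/9).
Reduce top mod 9: now compute (5/9).
Reciprocity: 5 ≡ 1 and 9 ≡ 1 (mod 4), so (5/9) = +(9/5).
Reduce top mod 5: now compute (4/5).
Pull out 2^2: since 5 ≡ 5 (mod 8), (2/5) = -1, so (2/5)^2 = +1.
Reached (1/5) = 1. Collecting the sign flips along the way, the symbol is -1.

-1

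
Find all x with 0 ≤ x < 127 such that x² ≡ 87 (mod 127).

50, 77

Since 127 ≡ 3 (mod 4), a square root of 87 is 87^((127+1)/4) = 87^32 mod 127.
Repeated squaring: 87^2≡76, 87^4≡61, 87^8≡38, 87^16≡47, 87^32≡50 (mod 127).
87^32 = 87^(32) ≡ 50 (mod 127).
Check: 50² = 2500 ≡ 87 (mod 127). The two roots are 50 and 77.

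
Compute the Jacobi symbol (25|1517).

Reciprocity: 25 ≡ 1 and 1517 ≡ 1 (mod 4), so (25/1517) = +(1517/25).
Reduce top mod 25: now compute (17/25).
Reciprocity: 17 ≡ 1 and 25 ≡ 1 (mod 4), so (17/25) = +(25/17).
Reduce top mod 17: now compute (8/17).
Pull out 2^3: since 17 ≡ 1 (mod 8), (2/17) = +1, so (2/17)^3 = +1.
Reached (1/17) = 1. Collecting the sign flips along the way, the symbol is +1.

1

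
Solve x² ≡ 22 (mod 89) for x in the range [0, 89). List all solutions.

17, 72

89 ≡ 1 (mod 4), so we find a root by search.
Trying successive values, 17² = 289 ≡ 22 (mod 89). The other root is 89 − 17 = 72.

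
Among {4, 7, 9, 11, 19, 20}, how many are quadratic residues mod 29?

4

(4/29) = +1 → QR.
(7/29) = +1 → QR.
(9/29) = +1 → QR.
(11/29) = -1 → non-residue.
(19/29) = -1 → non-residue.
(20/29) = +1 → QR.
Total quadratic residues among the 6: 4.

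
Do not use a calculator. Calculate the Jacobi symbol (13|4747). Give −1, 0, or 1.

Reciprocity: 13 ≡ 1 and 4747 ≡ 3 (mod 4), so (13/4747) = +(4747/13).
Reduce top mod 13: now compute (2/13).
Pull out 2: since 13 ≡ 5 (mod 8), (2/13) = -1.
Reached (1/13) = 1. Collecting the sign flips along the way, the symbol is -1.

-1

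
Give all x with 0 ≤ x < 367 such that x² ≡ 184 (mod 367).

144, 223

Since 367 ≡ 3 (mod 4), a square root of 184 is 184^((367+1)/4) = 184^92 mod 367.
Repeated squaring: 184^2≡92, 184^4≡23, 184^8≡162, 184^16≡187, 184^32≡104, 184^64≡173 (mod 367).
184^92 = 184^(64+16+8+4) ≡ 144 (mod 367).
Check: 144² = 20736 ≡ 184 (mod 367). The two roots are 144 and 223.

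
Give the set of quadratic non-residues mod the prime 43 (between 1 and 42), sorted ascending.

Square k = 1,…,21 (k and 43−k give the same square):
1²=1, 2²=4, 3²=9, 4²=16, 5²=25, 6²=36, 7²≡6, 8²≡21, 9²≡38, 10²≡14, 11²≡35, 12²≡15, 13²≡40, 14²≡24, 15²≡10, 16²≡41, 17²≡31, 18²≡23, 19²≡17, 20²≡13, 21²≡11 (mod 43).
The residues are {1, 4, 6, 9, 10, 11, 13, 14, 15, 16, 17, 21, 23, 24, 25, 31, 35, 36, 38, 40, 41}; the non-residues are the remaining 21 nonzero classes.

2 3 5 7 8 12 18 19 20 22 26 27 28 29 30 32 33 34 37 39 42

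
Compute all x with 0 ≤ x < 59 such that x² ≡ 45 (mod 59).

24, 35

Since 59 ≡ 3 (mod 4), a square root of 45 is 45^((59+1)/4) = 45^15 mod 59.
Repeated squaring: 45^2≡19, 45^4≡7, 45^8≡49 (mod 59).
45^15 = 45^(8+4+2+1) ≡ 35 (mod 59).
Check: 35² = 1225 ≡ 45 (mod 59). The two roots are 24 and 35.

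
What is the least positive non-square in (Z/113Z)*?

(2/113) = +1, so 2 is a residue.
(3/113) = −1, so 3 is the smallest positive non-residue mod 113.

3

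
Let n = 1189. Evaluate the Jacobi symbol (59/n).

Reciprocity: 59 ≡ 3 and 1189 ≡ 1 (mod 4), so (59/1189) = +(1189/59).
Reduce top mod 59: now compute (9/59).
Reciprocity: 9 ≡ 1 and 59 ≡ 3 (mod 4), so (9/59) = +(59/9).
Reduce top mod 9: now compute (5/9).
Reciprocity: 5 ≡ 1 and 9 ≡ 1 (mod 4), so (5/9) = +(9/5).
Reduce top mod 5: now compute (4/5).
Pull out 2^2: since 5 ≡ 5 (mod 8), (2/5) = -1, so (2/5)^2 = +1.
Reached (1/5) = 1. Collecting the sign flips along the way, the symbol is +1.

1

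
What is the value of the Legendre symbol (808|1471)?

Pull out 2^3: since 1471 ≡ 7 (mod 8), (2/1471) = +1, so (2/1471)^3 = +1.
Reciprocity: 101 ≡ 1 and 1471 ≡ 3 (mod 4), so (101/1471) = +(1471/101).
Reduce top mod 101: now compute (57/101).
Reciprocity: 57 ≡ 1 and 101 ≡ 1 (mod 4), so (57/101) = +(101/57).
Reduce top mod 57: now compute (44/57).
Pull out 2^2: since 57 ≡ 1 (mod 8), (2/57) = +1, so (2/57)^2 = +1.
Reciprocity: 11 ≡ 3 and 57 ≡ 1 (mod 4), so (11/57) = +(57/11).
Reduce top mod 11: now compute (2/11).
Pull out 2: since 11 ≡ 3 (mod 8), (2/11) = -1.
Reached (1/11) = 1. Collecting the sign flips along the way, the symbol is -1.

-1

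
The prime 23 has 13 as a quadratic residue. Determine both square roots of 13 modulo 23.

6, 17

Since 23 ≡ 3 (mod 4), a square root of 13 is 13^((23+1)/4) = 13^6 mod 23.
Repeated squaring: 13^2≡8, 13^4≡18 (mod 23).
13^6 = 13^(4+2) ≡ 6 (mod 23).
Check: 6² = 36 ≡ 13 (mod 23). The two roots are 6 and 17.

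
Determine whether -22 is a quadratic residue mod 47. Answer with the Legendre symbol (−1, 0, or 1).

First reduce: -22 ≡ 25 (mod 47).
Reciprocity: 25 ≡ 1 and 47 ≡ 3 (mod 4), so (25/47) = +(47/25).
Reduce top mod 25: now compute (22/25).
Pull out 2: since 25 ≡ 1 (mod 8), (2/25) = +1.
Reciprocity: 11 ≡ 3 and 25 ≡ 1 (mod 4), so (11/25) = +(25/11).
Reduce top mod 11: now compute (3/11).
Reciprocity: 3 ≡ 3 and 11 ≡ 3 (mod 4), so (3/11) = −(11/3).
Reduce top mod 3: now compute (2/3).
Pull out 2: since 3 ≡ 3 (mod 8), (2/3) = -1.
Reached (1/3) = 1. Collecting the sign flips along the way, the symbol is +1.

1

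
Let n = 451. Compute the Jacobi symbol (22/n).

0

Pull out 2: since 451 ≡ 3 (mod 8), (2/451) = -1.
Reciprocity: 11 ≡ 3 and 451 ≡ 3 (mod 4), so (11/451) = −(451/11).
Reduce top mod 11: now compute (0/11).
Top reduces to 0: gcd > 1, so the symbol is 0.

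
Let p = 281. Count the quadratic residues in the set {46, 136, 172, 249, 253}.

(46/281) = -1 → non-residue.
(136/281) = +1 → QR.
(172/281) = +1 → QR.
(249/281) = +1 → QR.
(253/281) = +1 → QR.
Total quadratic residues among the 5: 4.

4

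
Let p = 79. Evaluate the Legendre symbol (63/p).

-1

Reciprocity: 63 ≡ 3 and 79 ≡ 3 (mod 4), so (63/79) = −(79/63).
Reduce top mod 63: now compute (16/63).
Pull out 2^4: since 63 ≡ 7 (mod 8), (2/63) = +1, so (2/63)^4 = +1.
Reached (1/63) = 1. Collecting the sign flips along the way, the symbol is -1.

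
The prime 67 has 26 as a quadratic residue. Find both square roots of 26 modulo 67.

19, 48

Since 67 ≡ 3 (mod 4), a square root of 26 is 26^((67+1)/4) = 26^17 mod 67.
Repeated squaring: 26^2≡6, 26^4≡36, 26^8≡23, 26^16≡60 (mod 67).
26^17 = 26^(16+1) ≡ 19 (mod 67).
Check: 19² = 361 ≡ 26 (mod 67). The two roots are 19 and 48.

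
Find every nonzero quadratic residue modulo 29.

Square k = 1,…,14 (k and 29−k give the same square):
1²=1, 2²=4, 3²=9, 4²=16, 5²=25, 6²≡7, 7²≡20, 8²≡6, 9²≡23, 10²≡13, 11²≡5, 12²≡28, 13²≡24, 14²≡22 (mod 29).
So the quadratic residues mod 29 are {1, 4, 5, 6, 7, 9, 13, 16, 20, 22, 23, 24, 25, 28}.

1, 4, 5, 6, 7, 9, 13, 16, 20, 22, 23, 24, 25, 28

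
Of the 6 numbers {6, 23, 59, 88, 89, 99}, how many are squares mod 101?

(6/101) = +1 → QR.
(23/101) = +1 → QR.
(59/101) = -1 → non-residue.
(88/101) = +1 → QR.
(89/101) = -1 → non-residue.
(99/101) = -1 → non-residue.
Total quadratic residues among the 6: 3.

3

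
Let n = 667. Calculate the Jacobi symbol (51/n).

-1

Reciprocity: 51 ≡ 3 and 667 ≡ 3 (mod 4), so (51/667) = −(667/51).
Reduce top mod 51: now compute (4/51).
Pull out 2^2: since 51 ≡ 3 (mod 8), (2/51) = -1, so (2/51)^2 = +1.
Reached (1/51) = 1. Collecting the sign flips along the way, the symbol is -1.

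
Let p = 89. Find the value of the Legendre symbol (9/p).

Reciprocity: 9 ≡ 1 and 89 ≡ 1 (mod 4), so (9/89) = +(89/9).
Reduce top mod 9: now compute (8/9).
Pull out 2^3: since 9 ≡ 1 (mod 8), (2/9) = +1, so (2/9)^3 = +1.
Reached (1/9) = 1. Collecting the sign flips along the way, the symbol is +1.

1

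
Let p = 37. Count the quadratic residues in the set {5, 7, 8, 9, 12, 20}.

3

(5/37) = -1 → non-residue.
(7/37) = +1 → QR.
(8/37) = -1 → non-residue.
(9/37) = +1 → QR.
(12/37) = +1 → QR.
(20/37) = -1 → non-residue.
Total quadratic residues among the 6: 3.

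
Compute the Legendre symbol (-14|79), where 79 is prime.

Euler's criterion: (-14/79) ≡ 65^39 (mod 79).
65^2 ≡ 38 (mod 79)
65^4 ≡ 22 (mod 79)
65^8 ≡ 10 (mod 79)
65^16 ≡ 21 (mod 79)
65^32 ≡ 46 (mod 79)
65^39 = 65^(32+4+2+1) ≡ 1 (mod 79).
Result is 1, so (-14/79) = 1.

1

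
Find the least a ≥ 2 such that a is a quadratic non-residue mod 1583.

5

(2/1583) = +1, so 2 is a residue.
(3/1583) = +1, so 3 is a residue.
(4/1583) = +1, so 4 is a residue.
(5/1583) = −1, so 5 is the smallest positive non-residue mod 1583.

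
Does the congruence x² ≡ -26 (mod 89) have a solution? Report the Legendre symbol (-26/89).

-1

Euler's criterion: (-26/89) ≡ 63^44 (mod 89).
63^2 ≡ 53 (mod 89)
63^4 ≡ 50 (mod 89)
63^8 ≡ 8 (mod 89)
63^16 ≡ 64 (mod 89)
63^32 ≡ 2 (mod 89)
63^44 = 63^(32+8+4) ≡ 88 (mod 89).
Result is 88 ≡ −1, so (-26/89) = −1.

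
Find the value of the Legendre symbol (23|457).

Euler's criterion: (23/457) ≡ 23^228 (mod 457).
23^2 ≡ 72 (mod 457)
23^4 ≡ 157 (mod 457)
23^8 ≡ 428 (mod 457)
23^16 ≡ 384 (mod 457)
23^32 ≡ 302 (mod 457)
23^64 ≡ 261 (mod 457)
23^128 ≡ 28 (mod 457)
23^228 = 23^(128+64+32+4) ≡ 456 (mod 457).
Result is 456 ≡ −1, so (23/457) = −1.

-1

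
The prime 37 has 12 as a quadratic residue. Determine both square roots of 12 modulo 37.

7, 30

37 ≡ 1 (mod 4), so we find a root by search.
Trying successive values, 7² = 49 ≡ 12 (mod 37). The other root is 37 − 7 = 30.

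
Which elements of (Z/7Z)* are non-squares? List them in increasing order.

Square k = 1,…,3 (k and 7−k give the same square):
1²=1, 2²=4, 3²≡2 (mod 7).
The residues are {1, 2, 4}; the non-residues are the remaining 3 nonzero classes.

3, 5, 6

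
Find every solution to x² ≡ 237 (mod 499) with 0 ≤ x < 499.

82, 417

Since 499 ≡ 3 (mod 4), a square root of 237 is 237^((499+1)/4) = 237^125 mod 499.
Repeated squaring: 237^2≡281, 237^4≡119, 237^8≡189, 237^16≡292, 237^32≡434, 237^64≡233 (mod 499).
237^125 = 237^(64+32+16+8+4+1) ≡ 82 (mod 499).
Check: 82² = 6724 ≡ 237 (mod 499). The two roots are 82 and 417.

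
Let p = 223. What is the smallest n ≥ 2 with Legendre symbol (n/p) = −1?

(2/223) = +1, so 2 is a residue.
(3/223) = −1, so 3 is the smallest positive non-residue mod 223.

3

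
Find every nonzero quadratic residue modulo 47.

1,2,3,4,6,7,8,9,12,14,16,17,18,21,24,25,27,28,32,34,36,37,42

Square k = 1,…,23 (k and 47−k give the same square):
1²=1, 2²=4, 3²=9, 4²=16, 5²=25, 6²=36, 7²≡2, 8²≡17, 9²≡34, 10²≡6, 11²≡27, 12²≡3, 13²≡28, 14²≡8, 15²≡37, 16²≡21, 17²≡7, 18²≡42, 19²≡32, 20²≡24, 21²≡18, 22²≡14, 23²≡12 (mod 47).
So the quadratic residues mod 47 are {1, 2, 3, 4, 6, 7, 8, 9, 12, 14, 16, 17, 18, 21, 24, 25, 27, 28, 32, 34, 36, 37, 42}.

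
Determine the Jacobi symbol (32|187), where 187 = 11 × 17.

-1

Pull out 2^5: since 187 ≡ 3 (mod 8), (2/187) = -1, so (2/187)^5 = -1.
Reached (1/187) = 1. Collecting the sign flips along the way, the symbol is -1.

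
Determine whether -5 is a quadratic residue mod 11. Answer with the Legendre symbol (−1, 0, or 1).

First reduce: -5 ≡ 6 (mod 11).
Pull out 2: since 11 ≡ 3 (mod 8), (2/11) = -1.
Reciprocity: 3 ≡ 3 and 11 ≡ 3 (mod 4), so (3/11) = −(11/3).
Reduce top mod 3: now compute (2/3).
Pull out 2: since 3 ≡ 3 (mod 8), (2/3) = -1.
Reached (1/3) = 1. Collecting the sign flips along the way, the symbol is -1.

-1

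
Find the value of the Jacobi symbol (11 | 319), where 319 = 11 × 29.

Reciprocity: 11 ≡ 3 and 319 ≡ 3 (mod 4), so (11/319) = −(319/11).
Reduce top mod 11: now compute (0/11).
Top reduces to 0: gcd > 1, so the symbol is 0.

0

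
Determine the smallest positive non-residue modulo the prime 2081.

3

(2/2081) = +1, so 2 is a residue.
(3/2081) = −1, so 3 is the smallest positive non-residue mod 2081.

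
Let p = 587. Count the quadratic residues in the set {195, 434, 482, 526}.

3

(195/587) = +1 → QR.
(434/587) = -1 → non-residue.
(482/587) = +1 → QR.
(526/587) = +1 → QR.
Total quadratic residues among the 4: 3.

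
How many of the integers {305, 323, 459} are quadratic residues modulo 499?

(305/499) = -1 → non-residue.
(323/499) = +1 → QR.
(459/499) = +1 → QR.
Total quadratic residues among the 3: 2.

2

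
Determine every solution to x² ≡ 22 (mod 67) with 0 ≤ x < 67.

Since 67 ≡ 3 (mod 4), a square root of 22 is 22^((67+1)/4) = 22^17 mod 67.
Repeated squaring: 22^2≡15, 22^4≡24, 22^8≡40, 22^16≡59 (mod 67).
22^17 = 22^(16+1) ≡ 25 (mod 67).
Check: 25² = 625 ≡ 22 (mod 67). The two roots are 25 and 42.

25, 42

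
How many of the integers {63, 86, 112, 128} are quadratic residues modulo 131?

(63/131) = +1 → QR.
(86/131) = -1 → non-residue.
(112/131) = +1 → QR.
(128/131) = -1 → non-residue.
Total quadratic residues among the 4: 2.

2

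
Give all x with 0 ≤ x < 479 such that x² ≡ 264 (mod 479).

Since 479 ≡ 3 (mod 4), a square root of 264 is 264^((479+1)/4) = 264^120 mod 479.
Repeated squaring: 264^2≡241, 264^4≡122, 264^8≡35, 264^16≡267, 264^32≡397, 264^64≡18 (mod 479).
264^120 = 264^(64+32+16+8) ≡ 64 (mod 479).
Check: 64² = 4096 ≡ 264 (mod 479). The two roots are 64 and 415.

64, 415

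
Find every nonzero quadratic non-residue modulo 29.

2,3,8,10,11,12,14,15,17,18,19,21,26,27

Square k = 1,…,14 (k and 29−k give the same square):
1²=1, 2²=4, 3²=9, 4²=16, 5²=25, 6²≡7, 7²≡20, 8²≡6, 9²≡23, 10²≡13, 11²≡5, 12²≡28, 13²≡24, 14²≡22 (mod 29).
The residues are {1, 4, 5, 6, 7, 9, 13, 16, 20, 22, 23, 24, 25, 28}; the non-residues are the remaining 14 nonzero classes.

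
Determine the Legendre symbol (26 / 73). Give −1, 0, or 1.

Pull out 2: since 73 ≡ 1 (mod 8), (2/73) = +1.
Reciprocity: 13 ≡ 1 and 73 ≡ 1 (mod 4), so (13/73) = +(73/13).
Reduce top mod 13: now compute (8/13).
Pull out 2^3: since 13 ≡ 5 (mod 8), (2/13) = -1, so (2/13)^3 = -1.
Reached (1/13) = 1. Collecting the sign flips along the way, the symbol is -1.

-1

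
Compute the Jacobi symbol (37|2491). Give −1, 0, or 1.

1

Reciprocity: 37 ≡ 1 and 2491 ≡ 3 (mod 4), so (37/2491) = +(2491/37).
Reduce top mod 37: now compute (12/37).
Pull out 2^2: since 37 ≡ 5 (mod 8), (2/37) = -1, so (2/37)^2 = +1.
Reciprocity: 3 ≡ 3 and 37 ≡ 1 (mod 4), so (3/37) = +(37/3).
Reduce top mod 3: now compute (1/3).
Reached (1/3) = 1. Collecting the sign flips along the way, the symbol is +1.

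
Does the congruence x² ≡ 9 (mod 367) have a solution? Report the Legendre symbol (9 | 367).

Euler's criterion: (9/367) ≡ 9^183 (mod 367).
9^2 ≡ 81 (mod 367)
9^4 ≡ 322 (mod 367)
9^8 ≡ 190 (mod 367)
9^16 ≡ 134 (mod 367)
9^32 ≡ 340 (mod 367)
9^64 ≡ 362 (mod 367)
9^128 ≡ 25 (mod 367)
9^183 = 9^(128+32+16+4+2+1) ≡ 1 (mod 367).
Result is 1, so (9/367) = 1.

1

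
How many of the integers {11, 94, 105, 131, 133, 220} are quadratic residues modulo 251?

3

(11/251) = -1 → non-residue.
(94/251) = +1 → QR.
(105/251) = +1 → QR.
(131/251) = +1 → QR.
(133/251) = -1 → non-residue.
(220/251) = -1 → non-residue.
Total quadratic residues among the 6: 3.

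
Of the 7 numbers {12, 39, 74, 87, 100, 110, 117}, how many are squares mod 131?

5

(12/131) = +1 → QR.
(39/131) = +1 → QR.
(74/131) = +1 → QR.
(87/131) = -1 → non-residue.
(100/131) = +1 → QR.
(110/131) = -1 → non-residue.
(117/131) = +1 → QR.
Total quadratic residues among the 7: 5.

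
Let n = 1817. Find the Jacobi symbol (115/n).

0

Reciprocity: 115 ≡ 3 and 1817 ≡ 1 (mod 4), so (115/1817) = +(1817/115).
Reduce top mod 115: now compute (92/115).
Pull out 2^2: since 115 ≡ 3 (mod 8), (2/115) = -1, so (2/115)^2 = +1.
Reciprocity: 23 ≡ 3 and 115 ≡ 3 (mod 4), so (23/115) = −(115/23).
Reduce top mod 23: now compute (0/23).
Top reduces to 0: gcd > 1, so the symbol is 0.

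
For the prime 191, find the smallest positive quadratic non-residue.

7

(2/191) = +1, so 2 is a residue.
(3/191) = +1, so 3 is a residue.
(4/191) = +1, so 4 is a residue.
(5/191) = +1, so 5 is a residue.
(6/191) = +1, so 6 is a residue.
(7/191) = −1, so 7 is the smallest positive non-residue mod 191.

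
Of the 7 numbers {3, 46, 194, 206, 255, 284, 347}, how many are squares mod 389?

(3/389) = -1 → non-residue.
(46/389) = +1 → QR.
(194/389) = -1 → non-residue.
(206/389) = +1 → QR.
(255/389) = -1 → non-residue.
(284/389) = -1 → non-residue.
(347/389) = +1 → QR.
Total quadratic residues among the 7: 3.

3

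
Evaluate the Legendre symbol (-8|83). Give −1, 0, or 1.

First reduce: -8 ≡ 75 (mod 83).
Reciprocity: 75 ≡ 3 and 83 ≡ 3 (mod 4), so (75/83) = −(83/75).
Reduce top mod 75: now compute (8/75).
Pull out 2^3: since 75 ≡ 3 (mod 8), (2/75) = -1, so (2/75)^3 = -1.
Reached (1/75) = 1. Collecting the sign flips along the way, the symbol is +1.

1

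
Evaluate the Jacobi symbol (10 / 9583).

Pull out 2: since 9583 ≡ 7 (mod 8), (2/9583) = +1.
Reciprocity: 5 ≡ 1 and 9583 ≡ 3 (mod 4), so (5/9583) = +(9583/5).
Reduce top mod 5: now compute (3/5).
Reciprocity: 3 ≡ 3 and 5 ≡ 1 (mod 4), so (3/5) = +(5/3).
Reduce top mod 3: now compute (2/3).
Pull out 2: since 3 ≡ 3 (mod 8), (2/3) = -1.
Reached (1/3) = 1. Collecting the sign flips along the way, the symbol is -1.

-1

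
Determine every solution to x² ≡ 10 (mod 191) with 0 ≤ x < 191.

34, 157

Since 191 ≡ 3 (mod 4), a square root of 10 is 10^((191+1)/4) = 10^48 mod 191.
Repeated squaring: 10^2≡100, 10^4≡68, 10^8≡40, 10^16≡72, 10^32≡27 (mod 191).
10^48 = 10^(32+16) ≡ 34 (mod 191).
Check: 34² = 1156 ≡ 10 (mod 191). The two roots are 34 and 157.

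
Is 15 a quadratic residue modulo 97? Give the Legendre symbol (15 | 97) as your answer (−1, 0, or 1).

-1

Euler's criterion: (15/97) ≡ 15^48 (mod 97).
15^2 ≡ 31 (mod 97)
15^4 ≡ 88 (mod 97)
15^8 ≡ 81 (mod 97)
15^16 ≡ 62 (mod 97)
15^32 ≡ 61 (mod 97)
15^48 = 15^(32+16) ≡ 96 (mod 97).
Result is 96 ≡ −1, so (15/97) = −1.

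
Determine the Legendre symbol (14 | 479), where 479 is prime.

1

Pull out 2: since 479 ≡ 7 (mod 8), (2/479) = +1.
Reciprocity: 7 ≡ 3 and 479 ≡ 3 (mod 4), so (7/479) = −(479/7).
Reduce top mod 7: now compute (3/7).
Reciprocity: 3 ≡ 3 and 7 ≡ 3 (mod 4), so (3/7) = −(7/3).
Reduce top mod 3: now compute (1/3).
Reached (1/3) = 1. Collecting the sign flips along the way, the symbol is +1.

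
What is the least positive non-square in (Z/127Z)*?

(2/127) = +1, so 2 is a residue.
(3/127) = −1, so 3 is the smallest positive non-residue mod 127.

3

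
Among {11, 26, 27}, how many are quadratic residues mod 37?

(11/37) = +1 → QR.
(26/37) = +1 → QR.
(27/37) = +1 → QR.
Total quadratic residues among the 3: 3.

3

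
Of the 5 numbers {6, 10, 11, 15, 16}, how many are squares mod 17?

(6/17) = -1 → non-residue.
(10/17) = -1 → non-residue.
(11/17) = -1 → non-residue.
(15/17) = +1 → QR.
(16/17) = +1 → QR.
Total quadratic residues among the 5: 2.

2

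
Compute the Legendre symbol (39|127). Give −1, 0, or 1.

Reciprocity: 39 ≡ 3 and 127 ≡ 3 (mod 4), so (39/127) = −(127/39).
Reduce top mod 39: now compute (10/39).
Pull out 2: since 39 ≡ 7 (mod 8), (2/39) = +1.
Reciprocity: 5 ≡ 1 and 39 ≡ 3 (mod 4), so (5/39) = +(39/5).
Reduce top mod 5: now compute (4/5).
Pull out 2^2: since 5 ≡ 5 (mod 8), (2/5) = -1, so (2/5)^2 = +1.
Reached (1/5) = 1. Collecting the sign flips along the way, the symbol is -1.

-1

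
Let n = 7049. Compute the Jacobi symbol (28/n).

0

Pull out 2^2: since 7049 ≡ 1 (mod 8), (2/7049) = +1, so (2/7049)^2 = +1.
Reciprocity: 7 ≡ 3 and 7049 ≡ 1 (mod 4), so (7/7049) = +(7049/7).
Reduce top mod 7: now compute (0/7).
Top reduces to 0: gcd > 1, so the symbol is 0.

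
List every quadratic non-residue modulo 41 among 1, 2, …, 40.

3, 6, 7, 11, 12, 13, 14, 15, 17, 19, 22, 24, 26, 27, 28, 29, 30, 34, 35, 38

Square k = 1,…,20 (k and 41−k give the same square):
1²=1, 2²=4, 3²=9, 4²=16, 5²=25, 6²=36, 7²≡8, 8²≡23, 9²≡40, 10²≡18, 11²≡39, 12²≡21, 13²≡5, 14²≡32, 15²≡20, 16²≡10, 17²≡2, 18²≡37, 19²≡33, 20²≡31 (mod 41).
The residues are {1, 2, 4, 5, 8, 9, 10, 16, 18, 20, 21, 23, 25, 31, 32, 33, 36, 37, 39, 40}; the non-residues are the remaining 20 nonzero classes.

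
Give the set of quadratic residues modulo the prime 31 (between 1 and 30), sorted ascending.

1, 2, 4, 5, 7, 8, 9, 10, 14, 16, 18, 19, 20, 25, 28

Square k = 1,…,15 (k and 31−k give the same square):
1²=1, 2²=4, 3²=9, 4²=16, 5²=25, 6²≡5, 7²≡18, 8²≡2, 9²≡19, 10²≡7, 11²≡28, 12²≡20, 13²≡14, 14²≡10, 15²≡8 (mod 31).
So the quadratic residues mod 31 are {1, 2, 4, 5, 7, 8, 9, 10, 14, 16, 18, 19, 20, 25, 28}.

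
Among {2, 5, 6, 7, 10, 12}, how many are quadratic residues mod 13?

2

(2/13) = -1 → non-residue.
(5/13) = -1 → non-residue.
(6/13) = -1 → non-residue.
(7/13) = -1 → non-residue.
(10/13) = +1 → QR.
(12/13) = +1 → QR.
Total quadratic residues among the 6: 2.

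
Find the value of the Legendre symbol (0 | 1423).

0

Top reduces to 0: gcd > 1, so the symbol is 0.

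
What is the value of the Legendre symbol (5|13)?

Reciprocity: 5 ≡ 1 and 13 ≡ 1 (mod 4), so (5/13) = +(13/5).
Reduce top mod 5: now compute (3/5).
Reciprocity: 3 ≡ 3 and 5 ≡ 1 (mod 4), so (3/5) = +(5/3).
Reduce top mod 3: now compute (2/3).
Pull out 2: since 3 ≡ 3 (mod 8), (2/3) = -1.
Reached (1/3) = 1. Collecting the sign flips along the way, the symbol is -1.

-1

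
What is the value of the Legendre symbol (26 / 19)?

First reduce: 26 ≡ 7 (mod 19).
Reciprocity: 7 ≡ 3 and 19 ≡ 3 (mod 4), so (7/19) = −(19/7).
Reduce top mod 7: now compute (5/7).
Reciprocity: 5 ≡ 1 and 7 ≡ 3 (mod 4), so (5/7) = +(7/5).
Reduce top mod 5: now compute (2/5).
Pull out 2: since 5 ≡ 5 (mod 8), (2/5) = -1.
Reached (1/5) = 1. Collecting the sign flips along the way, the symbol is +1.

1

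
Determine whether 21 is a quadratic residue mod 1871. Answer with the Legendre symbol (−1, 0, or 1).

Reciprocity: 21 ≡ 1 and 1871 ≡ 3 (mod 4), so (21/1871) = +(1871/21).
Reduce top mod 21: now compute (2/21).
Pull out 2: since 21 ≡ 5 (mod 8), (2/21) = -1.
Reached (1/21) = 1. Collecting the sign flips along the way, the symbol is -1.

-1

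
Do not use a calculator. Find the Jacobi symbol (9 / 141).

Reciprocity: 9 ≡ 1 and 141 ≡ 1 (mod 4), so (9/141) = +(141/9).
Reduce top mod 9: now compute (6/9).
Pull out 2: since 9 ≡ 1 (mod 8), (2/9) = +1.
Reciprocity: 3 ≡ 3 and 9 ≡ 1 (mod 4), so (3/9) = +(9/3).
Reduce top mod 3: now compute (0/3).
Top reduces to 0: gcd > 1, so the symbol is 0.

0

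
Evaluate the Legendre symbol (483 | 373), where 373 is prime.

-1

First reduce: 483 ≡ 110 (mod 373).
Pull out 2: since 373 ≡ 5 (mod 8), (2/373) = -1.
Reciprocity: 55 ≡ 3 and 373 ≡ 1 (mod 4), so (55/373) = +(373/55).
Reduce top mod 55: now compute (43/55).
Reciprocity: 43 ≡ 3 and 55 ≡ 3 (mod 4), so (43/55) = −(55/43).
Reduce top mod 43: now compute (12/43).
Pull out 2^2: since 43 ≡ 3 (mod 8), (2/43) = -1, so (2/43)^2 = +1.
Reciprocity: 3 ≡ 3 and 43 ≡ 3 (mod 4), so (3/43) = −(43/3).
Reduce top mod 3: now compute (1/3).
Reached (1/3) = 1. Collecting the sign flips along the way, the symbol is -1.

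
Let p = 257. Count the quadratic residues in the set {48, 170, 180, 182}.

(48/257) = -1 → non-residue.
(170/257) = -1 → non-residue.
(180/257) = -1 → non-residue.
(182/257) = -1 → non-residue.
Total quadratic residues among the 4: 0.

0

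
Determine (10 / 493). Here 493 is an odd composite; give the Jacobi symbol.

1

Pull out 2: since 493 ≡ 5 (mod 8), (2/493) = -1.
Reciprocity: 5 ≡ 1 and 493 ≡ 1 (mod 4), so (5/493) = +(493/5).
Reduce top mod 5: now compute (3/5).
Reciprocity: 3 ≡ 3 and 5 ≡ 1 (mod 4), so (3/5) = +(5/3).
Reduce top mod 3: now compute (2/3).
Pull out 2: since 3 ≡ 3 (mod 8), (2/3) = -1.
Reached (1/3) = 1. Collecting the sign flips along the way, the symbol is +1.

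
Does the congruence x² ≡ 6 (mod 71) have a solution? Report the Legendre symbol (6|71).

Pull out 2: since 71 ≡ 7 (mod 8), (2/71) = +1.
Reciprocity: 3 ≡ 3 and 71 ≡ 3 (mod 4), so (3/71) = −(71/3).
Reduce top mod 3: now compute (2/3).
Pull out 2: since 3 ≡ 3 (mod 8), (2/3) = -1.
Reached (1/3) = 1. Collecting the sign flips along the way, the symbol is +1.

1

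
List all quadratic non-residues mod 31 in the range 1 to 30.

Square k = 1,…,15 (k and 31−k give the same square):
1²=1, 2²=4, 3²=9, 4²=16, 5²=25, 6²≡5, 7²≡18, 8²≡2, 9²≡19, 10²≡7, 11²≡28, 12²≡20, 13²≡14, 14²≡10, 15²≡8 (mod 31).
The residues are {1, 2, 4, 5, 7, 8, 9, 10, 14, 16, 18, 19, 20, 25, 28}; the non-residues are the remaining 15 nonzero classes.

3 6 11 12 13 15 17 21 22 23 24 26 27 29 30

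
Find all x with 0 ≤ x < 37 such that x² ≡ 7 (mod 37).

37 ≡ 1 (mod 4), so we find a root by search.
Trying successive values, 9² = 81 ≡ 7 (mod 37). The other root is 37 − 9 = 28.

9, 28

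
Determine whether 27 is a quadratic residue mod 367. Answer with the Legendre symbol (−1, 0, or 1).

-1

Reciprocity: 27 ≡ 3 and 367 ≡ 3 (mod 4), so (27/367) = −(367/27).
Reduce top mod 27: now compute (16/27).
Pull out 2^4: since 27 ≡ 3 (mod 8), (2/27) = -1, so (2/27)^4 = +1.
Reached (1/27) = 1. Collecting the sign flips along the way, the symbol is -1.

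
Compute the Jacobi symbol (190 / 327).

1

Pull out 2: since 327 ≡ 7 (mod 8), (2/327) = +1.
Reciprocity: 95 ≡ 3 and 327 ≡ 3 (mod 4), so (95/327) = −(327/95).
Reduce top mod 95: now compute (42/95).
Pull out 2: since 95 ≡ 7 (mod 8), (2/95) = +1.
Reciprocity: 21 ≡ 1 and 95 ≡ 3 (mod 4), so (21/95) = +(95/21).
Reduce top mod 21: now compute (11/21).
Reciprocity: 11 ≡ 3 and 21 ≡ 1 (mod 4), so (11/21) = +(21/11).
Reduce top mod 11: now compute (10/11).
Pull out 2: since 11 ≡ 3 (mod 8), (2/11) = -1.
Reciprocity: 5 ≡ 1 and 11 ≡ 3 (mod 4), so (5/11) = +(11/5).
Reduce top mod 5: now compute (1/5).
Reached (1/5) = 1. Collecting the sign flips along the way, the symbol is +1.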